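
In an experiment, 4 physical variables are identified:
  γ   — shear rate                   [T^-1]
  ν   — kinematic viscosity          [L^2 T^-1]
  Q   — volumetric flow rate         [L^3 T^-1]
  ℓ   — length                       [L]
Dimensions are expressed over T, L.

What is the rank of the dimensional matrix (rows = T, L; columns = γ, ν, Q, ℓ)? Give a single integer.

2

Write exponents as rows T,L / cols γ,ν,Q,ℓ:
  T: [-1 -1 -1  0]
  L: [ 0  2  3  1]
Echelon form has 2 nonzero rows (pivots: γ,ν)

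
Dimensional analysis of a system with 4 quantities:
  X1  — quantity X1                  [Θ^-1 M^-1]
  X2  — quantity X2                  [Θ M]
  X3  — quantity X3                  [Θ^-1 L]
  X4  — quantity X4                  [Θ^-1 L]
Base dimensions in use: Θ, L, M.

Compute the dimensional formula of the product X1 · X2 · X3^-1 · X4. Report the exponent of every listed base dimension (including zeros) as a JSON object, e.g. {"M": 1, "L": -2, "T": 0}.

{"Θ": 0, "L": 0, "M": 0}

Dimensional matrix (Θ×L×M by X1×X2×X3×X4):
  Θ: [-1  1 -1 -1]
  L: [ 0  0  1  1]
  M: [-1  1  0  0]
  [Θ]: (1)·-1+(1)·1+(-1)·-1+(1)·-1 = 0
  [L]: (1)·0+(1)·0+(-1)·1+(1)·1 = 0
  [M]: (1)·-1+(1)·1+(-1)·0+(1)·0 = 0
⇒ 1 (dimensionless)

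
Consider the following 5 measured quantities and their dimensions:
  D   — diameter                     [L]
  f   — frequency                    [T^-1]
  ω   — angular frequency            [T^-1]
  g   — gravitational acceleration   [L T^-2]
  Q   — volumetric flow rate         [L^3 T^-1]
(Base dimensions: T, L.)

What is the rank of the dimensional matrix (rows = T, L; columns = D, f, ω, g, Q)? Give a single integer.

Dimensional matrix (T×L by D×f×ω×g×Q):
  T: [ 0 -1 -1 -2 -1]
  L: [ 1  0  0  1  3]
RREF → pivots at {D,f} ⇒ r = 2

2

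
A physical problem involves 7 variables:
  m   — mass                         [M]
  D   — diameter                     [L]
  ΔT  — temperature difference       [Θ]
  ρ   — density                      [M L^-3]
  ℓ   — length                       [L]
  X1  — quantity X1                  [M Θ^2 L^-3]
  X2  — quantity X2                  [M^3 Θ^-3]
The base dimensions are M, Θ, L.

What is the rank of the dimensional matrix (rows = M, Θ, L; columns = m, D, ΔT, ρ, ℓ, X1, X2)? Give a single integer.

Dimensional matrix (M×Θ×L by m×D×ΔT×ρ×ℓ×X1×X2):
  M: [ 1  0  0  1  0  1  3]
  Θ: [ 0  0  1  0  0  2 -3]
  L: [ 0  1  0 -3  1 -3  0]
Row reduction gives pivot columns m,D,ΔT; rank = 3

3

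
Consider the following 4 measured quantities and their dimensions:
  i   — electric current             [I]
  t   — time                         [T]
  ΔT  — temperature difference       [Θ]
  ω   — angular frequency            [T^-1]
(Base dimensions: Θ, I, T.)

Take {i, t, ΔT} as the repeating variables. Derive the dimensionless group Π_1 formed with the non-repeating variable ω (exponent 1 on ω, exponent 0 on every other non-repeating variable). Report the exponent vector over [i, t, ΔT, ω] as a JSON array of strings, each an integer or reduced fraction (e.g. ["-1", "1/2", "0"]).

Write exponents as rows Θ,I,T / cols i,t,ΔT,ω:
  Θ: [ 0  0  1  0]
  I: [ 1  0  0  0]
  T: [ 0  1  0 -1]
Echelon form has 3 nonzero rows (pivots: i,t,ΔT)
Repeat: i,t,ΔT; free: ω
RREF:
  r0: [   1    0    0    0]
  r1: [   0    1    0   -1]
  r2: [   0    0    1    0]
Fix exponent of ω at 1; solve each RREF row for its pivot's exponent:
  r0: exp(i) + (0)·1 = 0 ⇒ exp(i) = 0
  r1: exp(t) + (-1)·1 = 0 ⇒ exp(t) = 1
  r2: exp(ΔT) + (0)·1 = 0 ⇒ exp(ΔT) = 0
Π_1 = t · ω

["0", "1", "0", "1"]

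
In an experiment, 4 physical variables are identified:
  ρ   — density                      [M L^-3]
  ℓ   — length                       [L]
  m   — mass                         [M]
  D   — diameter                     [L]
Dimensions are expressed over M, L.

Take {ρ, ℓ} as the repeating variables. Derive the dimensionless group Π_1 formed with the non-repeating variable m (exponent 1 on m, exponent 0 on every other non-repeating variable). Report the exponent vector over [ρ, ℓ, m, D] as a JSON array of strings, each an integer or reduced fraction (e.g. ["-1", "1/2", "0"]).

["-1", "-3", "1", "0"]

Write exponents as rows M,L / cols ρ,ℓ,m,D:
  M: [ 1  0  1  0]
  L: [-3  1  0  1]
Echelon form has 2 nonzero rows (pivots: ρ,ℓ)
Repeat: ρ,ℓ; free: m,D
RREF:
  r0: [   1    0    1    0]
  r1: [   0    1    3    1]
Fix exponent of m at 1, D at 0; solve each RREF row for its pivot's exponent:
  r0: exp(ρ) + (1)·1 = 0 ⇒ exp(ρ) = -1
  r1: exp(ℓ) + (3)·1 = 0 ⇒ exp(ℓ) = -3
Π_1 = ρ^-1 · ℓ^-3 · m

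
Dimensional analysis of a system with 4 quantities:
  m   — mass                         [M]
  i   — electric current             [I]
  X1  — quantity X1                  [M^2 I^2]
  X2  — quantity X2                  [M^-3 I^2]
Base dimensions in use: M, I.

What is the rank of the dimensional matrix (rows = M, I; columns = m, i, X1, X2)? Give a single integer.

2

Dimensional matrix (M×I by m×i×X1×X2):
  M: [ 1  0  2 -3]
  I: [ 0  1  2  2]
Row reduction gives pivot columns m,i; rank = 2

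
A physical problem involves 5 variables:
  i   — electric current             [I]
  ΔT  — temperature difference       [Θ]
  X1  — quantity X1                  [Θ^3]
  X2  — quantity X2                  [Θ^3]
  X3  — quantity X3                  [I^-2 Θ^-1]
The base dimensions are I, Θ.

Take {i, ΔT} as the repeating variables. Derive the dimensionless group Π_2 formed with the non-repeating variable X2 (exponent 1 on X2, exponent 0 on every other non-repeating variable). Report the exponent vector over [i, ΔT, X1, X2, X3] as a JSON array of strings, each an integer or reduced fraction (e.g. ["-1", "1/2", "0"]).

["0", "-3", "0", "1", "0"]

Write exponents as rows I,Θ / cols i,ΔT,X1,X2,X3:
  I: [ 1  0  0  0 -2]
  Θ: [ 0  1  3  3 -1]
Echelon form has 2 nonzero rows (pivots: i,ΔT)
Pivot set = {i,ΔT}, free = {X1,X2,X3}
RREF:
  r0: [   1    0    0    0   -2]
  r1: [   0    1    3    3   -1]
Fix exponent of X2 at 1, X1 at 0, X3 at 0; solve each RREF row for its pivot's exponent:
  r0: exp(i) + (0)·1 = 0 ⇒ exp(i) = 0
  r1: exp(ΔT) + (3)·1 = 0 ⇒ exp(ΔT) = -3
Π_2 = ΔT^-3 · X2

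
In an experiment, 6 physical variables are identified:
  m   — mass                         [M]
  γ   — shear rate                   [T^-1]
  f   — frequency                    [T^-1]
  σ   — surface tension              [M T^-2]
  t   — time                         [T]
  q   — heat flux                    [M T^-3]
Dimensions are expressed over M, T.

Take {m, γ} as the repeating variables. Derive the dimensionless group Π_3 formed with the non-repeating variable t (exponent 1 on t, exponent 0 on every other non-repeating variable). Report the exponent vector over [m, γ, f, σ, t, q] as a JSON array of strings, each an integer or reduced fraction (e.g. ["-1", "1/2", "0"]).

["0", "1", "0", "0", "1", "0"]

Dimensional matrix (M×T by m×γ×f×σ×t×q):
  M: [ 1  0  0  1  0  1]
  T: [ 0 -1 -1 -2  1 -3]
Echelon form has 2 nonzero rows (pivots: m,γ)
Pivot set = {m,γ}, free = {f,σ,t,q}
RREF:
  r0: [   1    0    0    1    0    1]
  r1: [   0    1    1    2   -1    3]
Fix exponent of t at 1, f at 0, σ at 0, q at 0; solve each RREF row for its pivot's exponent:
  r0: exp(m) + (0)·1 = 0 ⇒ exp(m) = 0
  r1: exp(γ) + (-1)·1 = 0 ⇒ exp(γ) = 1
Π_3 = γ · t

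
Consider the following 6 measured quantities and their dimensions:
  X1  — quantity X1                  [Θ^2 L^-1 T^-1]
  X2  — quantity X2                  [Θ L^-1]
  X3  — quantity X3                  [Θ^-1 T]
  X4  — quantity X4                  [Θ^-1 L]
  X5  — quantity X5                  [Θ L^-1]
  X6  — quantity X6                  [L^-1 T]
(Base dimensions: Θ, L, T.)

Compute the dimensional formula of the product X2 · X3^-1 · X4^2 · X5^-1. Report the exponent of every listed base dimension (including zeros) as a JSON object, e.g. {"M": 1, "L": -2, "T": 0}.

{"Θ": -1, "L": 2, "T": -1}

Write exponents as rows Θ,L,T / cols X1,X2,X3,X4,X5,X6:
  Θ: [ 2  1 -1 -1  1  0]
  L: [-1 -1  0  1 -1 -1]
  T: [-1  0  1  0  0  1]
  [Θ]: (1)·1+(-1)·-1+(2)·-1+(-1)·1 = -1
  [L]: (1)·-1+(-1)·0+(2)·1+(-1)·-1 = 2
  [T]: (1)·0+(-1)·1+(2)·0+(-1)·0 = -1
⇒ Θ^-1 L^2 T^-1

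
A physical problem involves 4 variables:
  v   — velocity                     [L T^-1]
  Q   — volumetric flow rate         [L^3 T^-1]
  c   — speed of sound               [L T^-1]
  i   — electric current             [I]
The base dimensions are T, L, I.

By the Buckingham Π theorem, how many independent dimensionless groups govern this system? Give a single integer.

Exponent matrix [T,L,I] × [v,Q,c,i]:
  T: [-1 -1 -1  0]
  L: [ 1  3  1  0]
  I: [ 0  0  0  1]
RREF → pivots at {v,Q,i} ⇒ r = 3
Π count = n − r = 4 − 3 = 1

1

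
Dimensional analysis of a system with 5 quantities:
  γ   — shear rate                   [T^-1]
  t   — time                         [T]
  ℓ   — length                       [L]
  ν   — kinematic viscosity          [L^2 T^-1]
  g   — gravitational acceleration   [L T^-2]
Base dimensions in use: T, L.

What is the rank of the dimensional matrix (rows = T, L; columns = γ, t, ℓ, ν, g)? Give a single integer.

Write exponents as rows T,L / cols γ,t,ℓ,ν,g:
  T: [-1  1  0 -1 -2]
  L: [ 0  0  1  2  1]
Row reduction gives pivot columns γ,ℓ; rank = 2

2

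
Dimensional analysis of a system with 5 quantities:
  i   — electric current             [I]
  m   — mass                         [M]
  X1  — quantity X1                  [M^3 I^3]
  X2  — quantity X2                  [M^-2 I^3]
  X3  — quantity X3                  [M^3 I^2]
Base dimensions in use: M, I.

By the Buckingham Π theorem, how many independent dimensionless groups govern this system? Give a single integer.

Exponent matrix [M,I] × [i,m,X1,X2,X3]:
  M: [ 0  1  3 -2  3]
  I: [ 1  0  3  3  2]
RREF → pivots at {i,m} ⇒ r = 2
Π count = n − r = 5 − 2 = 3

3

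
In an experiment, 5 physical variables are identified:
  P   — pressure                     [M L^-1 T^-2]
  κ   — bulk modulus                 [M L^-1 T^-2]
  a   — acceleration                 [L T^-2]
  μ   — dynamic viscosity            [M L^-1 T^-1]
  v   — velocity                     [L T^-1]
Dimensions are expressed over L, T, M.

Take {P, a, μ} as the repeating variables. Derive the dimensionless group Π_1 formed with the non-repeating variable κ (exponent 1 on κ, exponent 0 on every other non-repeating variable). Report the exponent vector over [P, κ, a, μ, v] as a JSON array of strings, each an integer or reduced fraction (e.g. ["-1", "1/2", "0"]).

["-1", "1", "0", "0", "0"]

Dimensional matrix (L×T×M by P×κ×a×μ×v):
  L: [-1 -1  1 -1  1]
  T: [-2 -2 -2 -1 -1]
  M: [ 1  1  0  1  0]
Echelon form has 3 nonzero rows (pivots: P,a,μ)
Pivot set = {P,a,μ}, free = {κ,v}
RREF:
  r0: [   1    1    0    0   -1]
  r1: [   0    0    1    0    1]
  r2: [   0    0    0    1    1]
Fix exponent of κ at 1, v at 0; solve each RREF row for its pivot's exponent:
  r0: exp(P) + (1)·1 = 0 ⇒ exp(P) = -1
  r1: exp(a) + (0)·1 = 0 ⇒ exp(a) = 0
  r2: exp(μ) + (0)·1 = 0 ⇒ exp(μ) = 0
Π_1 = P^-1 · κ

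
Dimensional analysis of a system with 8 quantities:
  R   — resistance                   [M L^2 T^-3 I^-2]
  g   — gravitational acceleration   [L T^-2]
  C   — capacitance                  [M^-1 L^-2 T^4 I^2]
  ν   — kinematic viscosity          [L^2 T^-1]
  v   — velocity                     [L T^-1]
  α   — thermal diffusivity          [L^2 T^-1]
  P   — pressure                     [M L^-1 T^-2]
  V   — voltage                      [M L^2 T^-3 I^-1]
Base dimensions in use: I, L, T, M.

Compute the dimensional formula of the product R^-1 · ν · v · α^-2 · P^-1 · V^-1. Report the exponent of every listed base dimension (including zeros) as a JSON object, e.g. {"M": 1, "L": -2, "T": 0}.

Exponent matrix [I,L,T,M] × [R,g,C,ν,v,α,P,V]:
  I: [-2  0  2  0  0  0  0 -1]
  L: [ 2  1 -2  2  1  2 -1  2]
  T: [-3 -2  4 -1 -1 -1 -2 -3]
  M: [ 1  0 -1  0  0  0  1  1]
  [I]: (-1)·-2+(1)·0+(1)·0+(-2)·0+(-1)·0+(-1)·-1 = 3
  [L]: (-1)·2+(1)·2+(1)·1+(-2)·2+(-1)·-1+(-1)·2 = -4
  [T]: (-1)·-3+(1)·-1+(1)·-1+(-2)·-1+(-1)·-2+(-1)·-3 = 8
  [M]: (-1)·1+(1)·0+(1)·0+(-2)·0+(-1)·1+(-1)·1 = -3
⇒ I^3 L^-4 T^8 M^-3

{"I": 3, "L": -4, "T": 8, "M": -3}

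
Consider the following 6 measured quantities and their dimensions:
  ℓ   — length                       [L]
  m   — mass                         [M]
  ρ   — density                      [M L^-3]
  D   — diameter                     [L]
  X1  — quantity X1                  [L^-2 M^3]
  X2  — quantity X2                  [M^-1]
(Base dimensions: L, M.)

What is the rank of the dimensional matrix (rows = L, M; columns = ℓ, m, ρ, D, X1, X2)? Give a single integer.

2

Exponent matrix [L,M] × [ℓ,m,ρ,D,X1,X2]:
  L: [ 1  0 -3  1 -2  0]
  M: [ 0  1  1  0  3 -1]
Row reduction gives pivot columns ℓ,m; rank = 2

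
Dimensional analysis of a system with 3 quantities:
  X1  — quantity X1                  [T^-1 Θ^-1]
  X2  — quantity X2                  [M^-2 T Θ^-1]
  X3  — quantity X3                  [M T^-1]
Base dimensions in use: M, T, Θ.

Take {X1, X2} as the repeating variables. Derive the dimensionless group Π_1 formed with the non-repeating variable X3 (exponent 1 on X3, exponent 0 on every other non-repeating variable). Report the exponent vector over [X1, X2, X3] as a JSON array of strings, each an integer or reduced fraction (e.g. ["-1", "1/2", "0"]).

["-1/2", "1/2", "1"]

Dimensional matrix (M×T×Θ by X1×X2×X3):
  M: [ 0 -2  1]
  T: [-1  1 -1]
  Θ: [-1 -1  0]
Row reduction gives pivot columns X1,X2; rank = 2
Pivot set = {X1,X2}, free = {X3}
RREF:
  r0: [   1    0  1/2]
  r1: [   0    1 -1/2]
  r2: [   0    0    0]
Fix exponent of X3 at 1; solve each RREF row for its pivot's exponent:
  r0: exp(X1) + (1/2)·1 = 0 ⇒ exp(X1) = -1/2
  r1: exp(X2) + (-1/2)·1 = 0 ⇒ exp(X2) = 1/2
Π_1 = X1^(-1/2) · X2^(1/2) · X3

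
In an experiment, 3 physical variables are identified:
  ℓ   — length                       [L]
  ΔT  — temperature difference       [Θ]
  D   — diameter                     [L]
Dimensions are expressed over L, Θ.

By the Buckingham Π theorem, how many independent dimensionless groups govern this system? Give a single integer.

Write exponents as rows L,Θ / cols ℓ,ΔT,D:
  L: [ 1  0  1]
  Θ: [ 0  1  0]
Echelon form has 2 nonzero rows (pivots: ℓ,ΔT)
Π count = n − r = 3 − 2 = 1

1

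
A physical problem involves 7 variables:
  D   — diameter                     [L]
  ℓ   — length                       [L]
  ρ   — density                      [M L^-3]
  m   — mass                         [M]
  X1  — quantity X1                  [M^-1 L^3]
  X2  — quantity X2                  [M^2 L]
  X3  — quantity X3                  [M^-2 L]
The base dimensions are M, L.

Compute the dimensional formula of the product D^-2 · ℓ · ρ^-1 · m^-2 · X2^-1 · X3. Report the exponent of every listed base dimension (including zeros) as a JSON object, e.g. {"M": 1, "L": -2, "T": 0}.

Exponent matrix [M,L] × [D,ℓ,ρ,m,X1,X2,X3]:
  M: [ 0  0  1  1 -1  2 -2]
  L: [ 1  1 -3  0  3  1  1]
  [M]: (-2)·0+(1)·0+(-1)·1+(-2)·1+(-1)·2+(1)·-2 = -7
  [L]: (-2)·1+(1)·1+(-1)·-3+(-2)·0+(-1)·1+(1)·1 = 2
⇒ M^-7 L^2

{"M": -7, "L": 2}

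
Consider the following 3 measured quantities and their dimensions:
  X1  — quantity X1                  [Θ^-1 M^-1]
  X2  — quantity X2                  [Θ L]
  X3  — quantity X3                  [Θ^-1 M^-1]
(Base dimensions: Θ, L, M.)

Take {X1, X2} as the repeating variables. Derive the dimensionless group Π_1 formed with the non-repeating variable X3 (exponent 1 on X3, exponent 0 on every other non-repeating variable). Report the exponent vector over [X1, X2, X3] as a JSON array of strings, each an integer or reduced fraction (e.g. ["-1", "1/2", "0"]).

["-1", "0", "1"]

Exponent matrix [Θ,L,M] × [X1,X2,X3]:
  Θ: [-1  1 -1]
  L: [ 0  1  0]
  M: [-1  0 -1]
RREF → pivots at {X1,X2} ⇒ r = 2
Repeat: X1,X2; free: X3
RREF:
  r0: [   1    0    1]
  r1: [   0    1    0]
  r2: [   0    0    0]
Fix exponent of X3 at 1; solve each RREF row for its pivot's exponent:
  r0: exp(X1) + (1)·1 = 0 ⇒ exp(X1) = -1
  r1: exp(X2) + (0)·1 = 0 ⇒ exp(X2) = 0
Π_1 = X1^-1 · X3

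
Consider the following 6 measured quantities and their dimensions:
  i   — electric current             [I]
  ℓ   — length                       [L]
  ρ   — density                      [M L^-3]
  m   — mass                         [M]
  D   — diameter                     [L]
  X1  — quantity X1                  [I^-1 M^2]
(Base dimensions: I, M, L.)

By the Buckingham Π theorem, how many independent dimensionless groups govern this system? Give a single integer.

Dimensional matrix (I×M×L by i×ℓ×ρ×m×D×X1):
  I: [ 1  0  0  0  0 -1]
  M: [ 0  0  1  1  0  2]
  L: [ 0  1 -3  0  1  0]
RREF → pivots at {i,ℓ,ρ} ⇒ r = 3
6 vars − rank 3 = 3 Π groups

3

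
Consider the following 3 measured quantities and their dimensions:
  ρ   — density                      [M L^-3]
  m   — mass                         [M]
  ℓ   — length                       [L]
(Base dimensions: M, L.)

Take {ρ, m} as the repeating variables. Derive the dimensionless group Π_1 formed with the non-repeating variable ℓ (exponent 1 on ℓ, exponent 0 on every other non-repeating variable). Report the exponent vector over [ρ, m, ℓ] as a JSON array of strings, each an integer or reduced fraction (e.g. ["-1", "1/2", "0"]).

["1/3", "-1/3", "1"]

Write exponents as rows M,L / cols ρ,m,ℓ:
  M: [ 1  1  0]
  L: [-3  0  1]
RREF → pivots at {ρ,m} ⇒ r = 2
Pivot set = {ρ,m}, free = {ℓ}
RREF:
  r0: [   1    0 -1/3]
  r1: [   0    1  1/3]
Fix exponent of ℓ at 1; solve each RREF row for its pivot's exponent:
  r0: exp(ρ) + (-1/3)·1 = 0 ⇒ exp(ρ) = 1/3
  r1: exp(m) + (1/3)·1 = 0 ⇒ exp(m) = -1/3
Π_1 = ρ^(1/3) · m^(-1/3) · ℓ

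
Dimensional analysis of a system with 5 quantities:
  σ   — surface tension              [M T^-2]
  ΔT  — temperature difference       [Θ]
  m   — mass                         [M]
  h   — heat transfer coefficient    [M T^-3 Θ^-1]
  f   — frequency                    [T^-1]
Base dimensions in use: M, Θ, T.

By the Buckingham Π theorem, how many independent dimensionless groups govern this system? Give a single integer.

Exponent matrix [M,Θ,T] × [σ,ΔT,m,h,f]:
  M: [ 1  0  1  1  0]
  Θ: [ 0  1  0 -1  0]
  T: [-2  0  0 -3 -1]
Echelon form has 3 nonzero rows (pivots: σ,ΔT,m)
Π count = n − r = 5 − 3 = 2

2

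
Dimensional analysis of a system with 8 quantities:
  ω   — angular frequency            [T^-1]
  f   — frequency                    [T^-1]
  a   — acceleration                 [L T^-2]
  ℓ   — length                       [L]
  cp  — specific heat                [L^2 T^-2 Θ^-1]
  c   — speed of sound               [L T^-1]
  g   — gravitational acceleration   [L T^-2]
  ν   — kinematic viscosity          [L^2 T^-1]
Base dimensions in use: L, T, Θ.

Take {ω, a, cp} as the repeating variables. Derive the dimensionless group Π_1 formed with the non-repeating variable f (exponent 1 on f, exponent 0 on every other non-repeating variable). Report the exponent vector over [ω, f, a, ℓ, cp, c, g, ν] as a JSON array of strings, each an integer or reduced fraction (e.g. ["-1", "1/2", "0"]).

["-1", "1", "0", "0", "0", "0", "0", "0"]

Write exponents as rows L,T,Θ / cols ω,f,a,ℓ,cp,c,g,ν:
  L: [ 0  0  1  1  2  1  1  2]
  T: [-1 -1 -2  0 -2 -1 -2 -1]
  Θ: [ 0  0  0  0 -1  0  0  0]
RREF → pivots at {ω,a,cp} ⇒ r = 3
Pivot set = {ω,a,cp}, free = {f,ℓ,c,g,ν}
RREF:
  r0: [   1    1    0   -2    0   -1    0   -3]
  r1: [   0    0    1    1    0    1    1    2]
  r2: [   0    0    0    0    1    0    0    0]
Fix exponent of f at 1, ℓ at 0, c at 0, g at 0, ν at 0; solve each RREF row for its pivot's exponent:
  r0: exp(ω) + (1)·1 = 0 ⇒ exp(ω) = -1
  r1: exp(a) + (0)·1 = 0 ⇒ exp(a) = 0
  r2: exp(cp) + (0)·1 = 0 ⇒ exp(cp) = 0
Π_1 = ω^-1 · f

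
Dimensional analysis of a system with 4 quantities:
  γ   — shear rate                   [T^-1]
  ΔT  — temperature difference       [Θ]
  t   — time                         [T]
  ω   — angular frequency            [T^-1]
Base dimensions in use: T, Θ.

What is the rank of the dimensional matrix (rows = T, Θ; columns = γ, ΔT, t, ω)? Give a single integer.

2

Dimensional matrix (T×Θ by γ×ΔT×t×ω):
  T: [-1  0  1 -1]
  Θ: [ 0  1  0  0]
Echelon form has 2 nonzero rows (pivots: γ,ΔT)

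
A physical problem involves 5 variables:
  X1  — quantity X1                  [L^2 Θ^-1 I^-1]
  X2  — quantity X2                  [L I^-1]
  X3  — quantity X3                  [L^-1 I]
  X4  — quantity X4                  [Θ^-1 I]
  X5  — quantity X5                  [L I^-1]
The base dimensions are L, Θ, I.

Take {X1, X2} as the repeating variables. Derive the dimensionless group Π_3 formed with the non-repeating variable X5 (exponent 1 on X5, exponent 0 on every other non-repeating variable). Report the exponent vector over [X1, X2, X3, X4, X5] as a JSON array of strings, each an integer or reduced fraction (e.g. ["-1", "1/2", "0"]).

Write exponents as rows L,Θ,I / cols X1,X2,X3,X4,X5:
  L: [ 2  1 -1  0  1]
  Θ: [-1  0  0 -1  0]
  I: [-1 -1  1  1 -1]
Echelon form has 2 nonzero rows (pivots: X1,X2)
Pivot set = {X1,X2}, free = {X3,X4,X5}
RREF:
  r0: [   1    0    0    1    0]
  r1: [   0    1   -1   -2    1]
  r2: [   0    0    0    0    0]
Fix exponent of X5 at 1, X3 at 0, X4 at 0; solve each RREF row for its pivot's exponent:
  r0: exp(X1) + (0)·1 = 0 ⇒ exp(X1) = 0
  r1: exp(X2) + (1)·1 = 0 ⇒ exp(X2) = -1
Π_3 = X2^-1 · X5

["0", "-1", "0", "0", "1"]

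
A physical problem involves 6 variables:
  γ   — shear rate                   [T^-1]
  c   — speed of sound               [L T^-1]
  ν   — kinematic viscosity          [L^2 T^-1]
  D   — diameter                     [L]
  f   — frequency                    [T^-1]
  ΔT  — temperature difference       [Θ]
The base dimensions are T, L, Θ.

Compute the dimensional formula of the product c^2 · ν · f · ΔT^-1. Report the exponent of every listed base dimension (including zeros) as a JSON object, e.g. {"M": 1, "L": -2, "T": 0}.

Write exponents as rows T,L,Θ / cols γ,c,ν,D,f,ΔT:
  T: [-1 -1 -1  0 -1  0]
  L: [ 0  1  2  1  0  0]
  Θ: [ 0  0  0  0  0  1]
  [T]: (2)·-1+(1)·-1+(1)·-1+(-1)·0 = -4
  [L]: (2)·1+(1)·2+(1)·0+(-1)·0 = 4
  [Θ]: (2)·0+(1)·0+(1)·0+(-1)·1 = -1
⇒ T^-4 L^4 Θ^-1

{"T": -4, "L": 4, "Θ": -1}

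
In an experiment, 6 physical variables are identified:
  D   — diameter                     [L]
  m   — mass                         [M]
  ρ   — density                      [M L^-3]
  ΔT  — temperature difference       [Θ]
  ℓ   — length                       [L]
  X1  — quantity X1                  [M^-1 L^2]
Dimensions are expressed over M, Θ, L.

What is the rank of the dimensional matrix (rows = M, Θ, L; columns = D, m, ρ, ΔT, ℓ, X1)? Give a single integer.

Dimensional matrix (M×Θ×L by D×m×ρ×ΔT×ℓ×X1):
  M: [ 0  1  1  0  0 -1]
  Θ: [ 0  0  0  1  0  0]
  L: [ 1  0 -3  0  1  2]
Row reduction gives pivot columns D,m,ΔT; rank = 3

3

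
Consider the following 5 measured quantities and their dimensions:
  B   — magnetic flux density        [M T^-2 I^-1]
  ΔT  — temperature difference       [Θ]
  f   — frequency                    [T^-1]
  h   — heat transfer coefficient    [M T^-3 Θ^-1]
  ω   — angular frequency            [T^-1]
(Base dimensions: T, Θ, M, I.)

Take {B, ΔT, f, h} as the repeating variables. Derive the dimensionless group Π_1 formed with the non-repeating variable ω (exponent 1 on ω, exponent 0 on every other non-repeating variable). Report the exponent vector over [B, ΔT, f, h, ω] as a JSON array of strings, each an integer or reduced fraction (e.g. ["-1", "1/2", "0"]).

["0", "0", "-1", "0", "1"]

Exponent matrix [T,Θ,M,I] × [B,ΔT,f,h,ω]:
  T: [-2  0 -1 -3 -1]
  Θ: [ 0  1  0 -1  0]
  M: [ 1  0  0  1  0]
  I: [-1  0  0  0  0]
Row reduction gives pivot columns B,ΔT,f,h; rank = 4
Repeat: B,ΔT,f,h; free: ω
RREF:
  r0: [   1    0    0    0    0]
  r1: [   0    1    0    0    0]
  r2: [   0    0    1    0    1]
  r3: [   0    0    0    1    0]
Fix exponent of ω at 1; solve each RREF row for its pivot's exponent:
  r0: exp(B) + (0)·1 = 0 ⇒ exp(B) = 0
  r1: exp(ΔT) + (0)·1 = 0 ⇒ exp(ΔT) = 0
  r2: exp(f) + (1)·1 = 0 ⇒ exp(f) = -1
  r3: exp(h) + (0)·1 = 0 ⇒ exp(h) = 0
Π_1 = f^-1 · ω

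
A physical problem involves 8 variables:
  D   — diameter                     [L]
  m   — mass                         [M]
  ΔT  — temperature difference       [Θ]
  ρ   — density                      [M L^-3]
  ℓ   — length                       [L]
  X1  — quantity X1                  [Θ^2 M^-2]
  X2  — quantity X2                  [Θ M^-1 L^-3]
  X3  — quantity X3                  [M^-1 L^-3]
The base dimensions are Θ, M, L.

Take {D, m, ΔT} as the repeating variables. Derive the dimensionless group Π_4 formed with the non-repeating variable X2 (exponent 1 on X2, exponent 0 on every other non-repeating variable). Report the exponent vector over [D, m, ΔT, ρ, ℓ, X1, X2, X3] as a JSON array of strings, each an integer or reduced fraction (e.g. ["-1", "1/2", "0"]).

["3", "1", "-1", "0", "0", "0", "1", "0"]

Write exponents as rows Θ,M,L / cols D,m,ΔT,ρ,ℓ,X1,X2,X3:
  Θ: [ 0  0  1  0  0  2  1  0]
  M: [ 0  1  0  1  0 -2 -1 -1]
  L: [ 1  0  0 -3  1  0 -3 -3]
Row reduction gives pivot columns D,m,ΔT; rank = 3
Pivot set = {D,m,ΔT}, free = {ρ,ℓ,X1,X2,X3}
RREF:
  r0: [   1    0    0   -3    1    0   -3   -3]
  r1: [   0    1    0    1    0   -2   -1   -1]
  r2: [   0    0    1    0    0    2    1    0]
Fix exponent of X2 at 1, ρ at 0, ℓ at 0, X1 at 0, X3 at 0; solve each RREF row for its pivot's exponent:
  r0: exp(D) + (-3)·1 = 0 ⇒ exp(D) = 3
  r1: exp(m) + (-1)·1 = 0 ⇒ exp(m) = 1
  r2: exp(ΔT) + (1)·1 = 0 ⇒ exp(ΔT) = -1
Π_4 = D^3 · m · ΔT^-1 · X2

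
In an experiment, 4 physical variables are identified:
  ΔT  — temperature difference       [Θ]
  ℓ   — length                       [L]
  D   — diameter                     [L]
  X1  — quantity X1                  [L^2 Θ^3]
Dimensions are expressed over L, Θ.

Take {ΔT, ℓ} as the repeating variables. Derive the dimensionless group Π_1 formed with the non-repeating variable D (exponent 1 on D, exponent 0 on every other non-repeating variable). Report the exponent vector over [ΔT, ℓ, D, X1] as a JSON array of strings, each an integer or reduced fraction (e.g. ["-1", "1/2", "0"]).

["0", "-1", "1", "0"]

Exponent matrix [L,Θ] × [ΔT,ℓ,D,X1]:
  L: [ 0  1  1  2]
  Θ: [ 1  0  0  3]
Row reduction gives pivot columns ΔT,ℓ; rank = 2
Pivot set = {ΔT,ℓ}, free = {D,X1}
RREF:
  r0: [   1    0    0    3]
  r1: [   0    1    1    2]
Fix exponent of D at 1, X1 at 0; solve each RREF row for its pivot's exponent:
  r0: exp(ΔT) + (0)·1 = 0 ⇒ exp(ΔT) = 0
  r1: exp(ℓ) + (1)·1 = 0 ⇒ exp(ℓ) = -1
Π_1 = ℓ^-1 · D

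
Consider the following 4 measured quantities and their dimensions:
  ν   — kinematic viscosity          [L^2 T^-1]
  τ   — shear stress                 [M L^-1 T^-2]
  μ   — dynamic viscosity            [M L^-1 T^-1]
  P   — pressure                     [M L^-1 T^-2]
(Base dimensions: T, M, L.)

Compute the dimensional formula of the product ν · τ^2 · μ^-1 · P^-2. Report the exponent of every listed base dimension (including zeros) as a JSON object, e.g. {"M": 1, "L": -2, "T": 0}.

Exponent matrix [T,M,L] × [ν,τ,μ,P]:
  T: [-1 -2 -1 -2]
  M: [ 0  1  1  1]
  L: [ 2 -1 -1 -1]
  [T]: (1)·-1+(2)·-2+(-1)·-1+(-2)·-2 = 0
  [M]: (1)·0+(2)·1+(-1)·1+(-2)·1 = -1
  [L]: (1)·2+(2)·-1+(-1)·-1+(-2)·-1 = 3
⇒ M^-1 L^3

{"T": 0, "M": -1, "L": 3}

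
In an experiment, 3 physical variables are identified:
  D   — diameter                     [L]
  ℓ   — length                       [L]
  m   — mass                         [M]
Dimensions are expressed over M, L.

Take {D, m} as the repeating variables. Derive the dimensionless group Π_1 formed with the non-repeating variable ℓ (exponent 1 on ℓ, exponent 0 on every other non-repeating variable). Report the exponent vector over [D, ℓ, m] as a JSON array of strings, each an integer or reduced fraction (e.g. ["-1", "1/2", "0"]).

Write exponents as rows M,L / cols D,ℓ,m:
  M: [ 0  0  1]
  L: [ 1  1  0]
Row reduction gives pivot columns D,m; rank = 2
Repeat: D,m; free: ℓ
RREF:
  r0: [   1    1    0]
  r1: [   0    0    1]
Fix exponent of ℓ at 1; solve each RREF row for its pivot's exponent:
  r0: exp(D) + (1)·1 = 0 ⇒ exp(D) = -1
  r1: exp(m) + (0)·1 = 0 ⇒ exp(m) = 0
Π_1 = D^-1 · ℓ

["-1", "1", "0"]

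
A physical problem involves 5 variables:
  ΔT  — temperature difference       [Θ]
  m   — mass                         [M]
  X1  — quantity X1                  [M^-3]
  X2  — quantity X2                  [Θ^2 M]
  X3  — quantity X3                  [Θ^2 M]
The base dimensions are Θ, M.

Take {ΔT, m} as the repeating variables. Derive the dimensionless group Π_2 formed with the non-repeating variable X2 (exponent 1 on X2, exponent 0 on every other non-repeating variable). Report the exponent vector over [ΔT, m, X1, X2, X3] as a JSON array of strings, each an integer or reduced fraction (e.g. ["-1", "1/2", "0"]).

Exponent matrix [Θ,M] × [ΔT,m,X1,X2,X3]:
  Θ: [ 1  0  0  2  2]
  M: [ 0  1 -3  1  1]
Echelon form has 2 nonzero rows (pivots: ΔT,m)
Pivot set = {ΔT,m}, free = {X1,X2,X3}
RREF:
  r0: [   1    0    0    2    2]
  r1: [   0    1   -3    1    1]
Fix exponent of X2 at 1, X1 at 0, X3 at 0; solve each RREF row for its pivot's exponent:
  r0: exp(ΔT) + (2)·1 = 0 ⇒ exp(ΔT) = -2
  r1: exp(m) + (1)·1 = 0 ⇒ exp(m) = -1
Π_2 = ΔT^-2 · m^-1 · X2

["-2", "-1", "0", "1", "0"]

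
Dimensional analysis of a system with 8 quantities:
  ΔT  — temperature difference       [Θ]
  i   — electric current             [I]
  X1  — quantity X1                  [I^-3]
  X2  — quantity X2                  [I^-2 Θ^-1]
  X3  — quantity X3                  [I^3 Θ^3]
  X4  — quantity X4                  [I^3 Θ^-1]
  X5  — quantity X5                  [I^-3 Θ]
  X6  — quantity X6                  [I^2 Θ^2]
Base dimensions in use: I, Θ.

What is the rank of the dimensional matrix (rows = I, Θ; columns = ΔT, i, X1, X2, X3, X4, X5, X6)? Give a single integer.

Exponent matrix [I,Θ] × [ΔT,i,X1,X2,X3,X4,X5,X6]:
  I: [ 0  1 -3 -2  3  3 -3  2]
  Θ: [ 1  0  0 -1  3 -1  1  2]
Echelon form has 2 nonzero rows (pivots: ΔT,i)

2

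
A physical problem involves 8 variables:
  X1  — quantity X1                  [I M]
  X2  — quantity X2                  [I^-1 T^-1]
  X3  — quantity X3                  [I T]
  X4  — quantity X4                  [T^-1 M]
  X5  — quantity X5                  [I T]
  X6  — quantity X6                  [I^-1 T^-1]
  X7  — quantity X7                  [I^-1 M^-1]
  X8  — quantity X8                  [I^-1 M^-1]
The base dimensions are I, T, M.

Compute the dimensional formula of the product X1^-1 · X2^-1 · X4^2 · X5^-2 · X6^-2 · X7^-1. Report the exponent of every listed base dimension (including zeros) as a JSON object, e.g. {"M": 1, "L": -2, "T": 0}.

Write exponents as rows I,T,M / cols X1,X2,X3,X4,X5,X6,X7,X8:
  I: [ 1 -1  1  0  1 -1 -1 -1]
  T: [ 0 -1  1 -1  1 -1  0  0]
  M: [ 1  0  0  1  0  0 -1 -1]
  [I]: (-1)·1+(-1)·-1+(2)·0+(-2)·1+(-2)·-1+(-1)·-1 = 1
  [T]: (-1)·0+(-1)·-1+(2)·-1+(-2)·1+(-2)·-1+(-1)·0 = -1
  [M]: (-1)·1+(-1)·0+(2)·1+(-2)·0+(-2)·0+(-1)·-1 = 2
⇒ I T^-1 M^2

{"I": 1, "T": -1, "M": 2}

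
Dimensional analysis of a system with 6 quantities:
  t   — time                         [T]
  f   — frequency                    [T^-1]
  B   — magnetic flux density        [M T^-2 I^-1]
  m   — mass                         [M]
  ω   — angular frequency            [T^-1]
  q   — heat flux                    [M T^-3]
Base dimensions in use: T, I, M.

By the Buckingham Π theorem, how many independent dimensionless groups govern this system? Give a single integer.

3

Dimensional matrix (T×I×M by t×f×B×m×ω×q):
  T: [ 1 -1 -2  0 -1 -3]
  I: [ 0  0 -1  0  0  0]
  M: [ 0  0  1  1  0  1]
RREF → pivots at {t,B,m} ⇒ r = 3
Π count = n − r = 6 − 3 = 3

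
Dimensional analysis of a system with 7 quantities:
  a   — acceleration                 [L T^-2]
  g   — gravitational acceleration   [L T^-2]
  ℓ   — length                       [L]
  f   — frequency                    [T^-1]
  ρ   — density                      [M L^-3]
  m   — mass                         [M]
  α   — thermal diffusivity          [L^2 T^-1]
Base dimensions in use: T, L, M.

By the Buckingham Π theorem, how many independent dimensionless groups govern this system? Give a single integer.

4

Exponent matrix [T,L,M] × [a,g,ℓ,f,ρ,m,α]:
  T: [-2 -2  0 -1  0  0 -1]
  L: [ 1  1  1  0 -3  0  2]
  M: [ 0  0  0  0  1  1  0]
Echelon form has 3 nonzero rows (pivots: a,ℓ,ρ)
n=7, r=3 ⇒ 4 dimensionless groups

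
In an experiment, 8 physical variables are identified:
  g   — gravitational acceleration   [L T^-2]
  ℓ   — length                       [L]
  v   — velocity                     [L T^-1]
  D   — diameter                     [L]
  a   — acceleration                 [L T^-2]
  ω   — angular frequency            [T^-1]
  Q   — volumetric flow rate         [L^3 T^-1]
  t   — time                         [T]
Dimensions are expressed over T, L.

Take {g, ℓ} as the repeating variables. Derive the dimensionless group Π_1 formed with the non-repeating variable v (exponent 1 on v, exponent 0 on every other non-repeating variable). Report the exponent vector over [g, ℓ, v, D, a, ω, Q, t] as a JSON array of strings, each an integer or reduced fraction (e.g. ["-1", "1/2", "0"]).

Write exponents as rows T,L / cols g,ℓ,v,D,a,ω,Q,t:
  T: [-2  0 -1  0 -2 -1 -1  1]
  L: [ 1  1  1  1  1  0  3  0]
Echelon form has 2 nonzero rows (pivots: g,ℓ)
Repeat: g,ℓ; free: v,D,a,ω,Q,t
RREF:
  r0: [   1    0  1/2    0    1  1/2  1/2 -1/2]
  r1: [   0    1  1/2    1    0 -1/2  5/2  1/2]
Fix exponent of v at 1, D at 0, a at 0, ω at 0, Q at 0, t at 0; solve each RREF row for its pivot's exponent:
  r0: exp(g) + (1/2)·1 = 0 ⇒ exp(g) = -1/2
  r1: exp(ℓ) + (1/2)·1 = 0 ⇒ exp(ℓ) = -1/2
Π_1 = g^(-1/2) · ℓ^(-1/2) · v

["-1/2", "-1/2", "1", "0", "0", "0", "0", "0"]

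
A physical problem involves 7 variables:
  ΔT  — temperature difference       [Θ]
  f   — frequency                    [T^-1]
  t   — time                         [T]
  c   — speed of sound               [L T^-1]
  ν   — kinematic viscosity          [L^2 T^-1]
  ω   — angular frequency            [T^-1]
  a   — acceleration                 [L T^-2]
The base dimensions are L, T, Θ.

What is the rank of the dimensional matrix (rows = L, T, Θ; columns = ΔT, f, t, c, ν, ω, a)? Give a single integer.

Exponent matrix [L,T,Θ] × [ΔT,f,t,c,ν,ω,a]:
  L: [ 0  0  0  1  2  0  1]
  T: [ 0 -1  1 -1 -1 -1 -2]
  Θ: [ 1  0  0  0  0  0  0]
Row reduction gives pivot columns ΔT,f,c; rank = 3

3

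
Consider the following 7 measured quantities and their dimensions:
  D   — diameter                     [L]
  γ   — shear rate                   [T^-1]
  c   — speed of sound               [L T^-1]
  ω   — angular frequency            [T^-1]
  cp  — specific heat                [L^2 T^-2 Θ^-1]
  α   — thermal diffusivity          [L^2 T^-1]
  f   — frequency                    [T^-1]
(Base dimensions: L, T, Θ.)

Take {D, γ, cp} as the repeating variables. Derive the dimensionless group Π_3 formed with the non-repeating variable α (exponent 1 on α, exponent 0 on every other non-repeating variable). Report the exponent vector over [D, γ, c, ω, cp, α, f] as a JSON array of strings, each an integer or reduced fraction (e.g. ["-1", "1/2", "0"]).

["-2", "-1", "0", "0", "0", "1", "0"]

Dimensional matrix (L×T×Θ by D×γ×c×ω×cp×α×f):
  L: [ 1  0  1  0  2  2  0]
  T: [ 0 -1 -1 -1 -2 -1 -1]
  Θ: [ 0  0  0  0 -1  0  0]
Row reduction gives pivot columns D,γ,cp; rank = 3
Pivot set = {D,γ,cp}, free = {c,ω,α,f}
RREF:
  r0: [   1    0    1    0    0    2    0]
  r1: [   0    1    1    1    0    1    1]
  r2: [   0    0    0    0    1    0    0]
Fix exponent of α at 1, c at 0, ω at 0, f at 0; solve each RREF row for its pivot's exponent:
  r0: exp(D) + (2)·1 = 0 ⇒ exp(D) = -2
  r1: exp(γ) + (1)·1 = 0 ⇒ exp(γ) = -1
  r2: exp(cp) + (0)·1 = 0 ⇒ exp(cp) = 0
Π_3 = D^-2 · γ^-1 · α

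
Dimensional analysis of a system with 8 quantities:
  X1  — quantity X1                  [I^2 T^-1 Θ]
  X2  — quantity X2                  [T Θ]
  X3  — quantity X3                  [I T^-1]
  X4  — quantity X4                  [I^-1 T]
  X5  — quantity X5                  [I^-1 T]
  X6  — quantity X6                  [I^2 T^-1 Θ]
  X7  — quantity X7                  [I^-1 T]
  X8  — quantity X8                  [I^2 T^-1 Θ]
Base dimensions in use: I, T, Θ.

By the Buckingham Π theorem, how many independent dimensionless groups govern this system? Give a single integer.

Exponent matrix [I,T,Θ] × [X1,X2,X3,X4,X5,X6,X7,X8]:
  I: [ 2  0  1 -1 -1  2 -1  2]
  T: [-1  1 -1  1  1 -1  1 -1]
  Θ: [ 1  1  0  0  0  1  0  1]
RREF → pivots at {X1,X2} ⇒ r = 2
8 vars − rank 2 = 6 Π groups

6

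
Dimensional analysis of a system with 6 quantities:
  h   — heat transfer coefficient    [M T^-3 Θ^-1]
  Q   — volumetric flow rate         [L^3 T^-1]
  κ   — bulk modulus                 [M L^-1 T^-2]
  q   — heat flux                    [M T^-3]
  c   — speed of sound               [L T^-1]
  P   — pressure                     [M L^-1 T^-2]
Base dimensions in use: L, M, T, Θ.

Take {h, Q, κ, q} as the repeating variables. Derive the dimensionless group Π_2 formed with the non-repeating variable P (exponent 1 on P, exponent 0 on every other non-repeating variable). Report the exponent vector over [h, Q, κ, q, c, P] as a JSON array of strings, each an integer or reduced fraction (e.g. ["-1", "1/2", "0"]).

Write exponents as rows L,M,T,Θ / cols h,Q,κ,q,c,P:
  L: [ 0  3 -1  0  1 -1]
  M: [ 1  0  1  1  0  1]
  T: [-3 -1 -2 -3 -1 -2]
  Θ: [-1  0  0  0  0  0]
Echelon form has 4 nonzero rows (pivots: h,Q,κ,q)
Pivot set = {h,Q,κ,q}, free = {c,P}
RREF:
  r0: [   1    0    0    0    0    0]
  r1: [   0    1    0    0    0    0]
  r2: [   0    0    1    0   -1    1]
  r3: [   0    0    0    1    1    0]
Fix exponent of P at 1, c at 0; solve each RREF row for its pivot's exponent:
  r0: exp(h) + (0)·1 = 0 ⇒ exp(h) = 0
  r1: exp(Q) + (0)·1 = 0 ⇒ exp(Q) = 0
  r2: exp(κ) + (1)·1 = 0 ⇒ exp(κ) = -1
  r3: exp(q) + (0)·1 = 0 ⇒ exp(q) = 0
Π_2 = κ^-1 · P

["0", "0", "-1", "0", "0", "1"]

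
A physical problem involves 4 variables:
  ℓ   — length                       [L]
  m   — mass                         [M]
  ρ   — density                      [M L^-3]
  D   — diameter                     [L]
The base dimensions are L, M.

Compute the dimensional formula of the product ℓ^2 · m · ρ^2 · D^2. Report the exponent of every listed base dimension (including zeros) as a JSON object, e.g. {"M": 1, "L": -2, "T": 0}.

{"L": -2, "M": 3}

Write exponents as rows L,M / cols ℓ,m,ρ,D:
  L: [ 1  0 -3  1]
  M: [ 0  1  1  0]
  [L]: (2)·1+(1)·0+(2)·-3+(2)·1 = -2
  [M]: (2)·0+(1)·1+(2)·1+(2)·0 = 3
⇒ L^-2 M^3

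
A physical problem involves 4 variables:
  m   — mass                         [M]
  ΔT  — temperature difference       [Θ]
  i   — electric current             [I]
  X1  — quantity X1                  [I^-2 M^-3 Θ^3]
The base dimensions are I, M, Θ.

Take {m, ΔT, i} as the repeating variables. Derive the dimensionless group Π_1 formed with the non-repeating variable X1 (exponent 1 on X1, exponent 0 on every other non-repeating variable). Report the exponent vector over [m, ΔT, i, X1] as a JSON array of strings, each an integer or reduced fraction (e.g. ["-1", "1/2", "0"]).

["3", "-3", "2", "1"]

Exponent matrix [I,M,Θ] × [m,ΔT,i,X1]:
  I: [ 0  0  1 -2]
  M: [ 1  0  0 -3]
  Θ: [ 0  1  0  3]
Row reduction gives pivot columns m,ΔT,i; rank = 3
Pivot set = {m,ΔT,i}, free = {X1}
RREF:
  r0: [   1    0    0   -3]
  r1: [   0    1    0    3]
  r2: [   0    0    1   -2]
Fix exponent of X1 at 1; solve each RREF row for its pivot's exponent:
  r0: exp(m) + (-3)·1 = 0 ⇒ exp(m) = 3
  r1: exp(ΔT) + (3)·1 = 0 ⇒ exp(ΔT) = -3
  r2: exp(i) + (-2)·1 = 0 ⇒ exp(i) = 2
Π_1 = m^3 · ΔT^-3 · i^2 · X1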